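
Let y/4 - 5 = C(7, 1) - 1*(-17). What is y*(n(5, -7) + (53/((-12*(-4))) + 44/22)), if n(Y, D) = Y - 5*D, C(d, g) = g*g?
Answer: 47587/12 ≈ 3965.6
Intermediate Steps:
C(d, g) = g**2
y = 92 (y = 20 + 4*(1**2 - 1*(-17)) = 20 + 4*(1 + 17) = 20 + 4*18 = 20 + 72 = 92)
y*(n(5, -7) + (53/((-12*(-4))) + 44/22)) = 92*((5 - 5*(-7)) + (53/((-12*(-4))) + 44/22)) = 92*((5 + 35) + (53/48 + 44*(1/22))) = 92*(40 + (53*(1/48) + 2)) = 92*(40 + (53/48 + 2)) = 92*(40 + 149/48) = 92*(2069/48) = 47587/12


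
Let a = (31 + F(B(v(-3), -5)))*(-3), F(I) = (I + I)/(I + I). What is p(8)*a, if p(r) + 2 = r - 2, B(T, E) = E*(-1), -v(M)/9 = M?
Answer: -384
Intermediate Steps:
v(M) = -9*M
B(T, E) = -E
p(r) = -4 + r (p(r) = -2 + (r - 2) = -2 + (-2 + r) = -4 + r)
F(I) = 1 (F(I) = (2*I)/((2*I)) = (2*I)*(1/(2*I)) = 1)
a = -96 (a = (31 + 1)*(-3) = 32*(-3) = -96)
p(8)*a = (-4 + 8)*(-96) = 4*(-96) = -384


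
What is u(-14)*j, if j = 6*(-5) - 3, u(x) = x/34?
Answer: 231/17 ≈ 13.588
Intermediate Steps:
u(x) = x/34 (u(x) = x*(1/34) = x/34)
j = -33 (j = -30 - 3 = -33)
u(-14)*j = ((1/34)*(-14))*(-33) = -7/17*(-33) = 231/17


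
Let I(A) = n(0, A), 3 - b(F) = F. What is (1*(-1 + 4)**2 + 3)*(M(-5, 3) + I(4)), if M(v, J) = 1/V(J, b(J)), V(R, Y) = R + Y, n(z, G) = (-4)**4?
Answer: 3076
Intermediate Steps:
b(F) = 3 - F
n(z, G) = 256
I(A) = 256
M(v, J) = 1/3 (M(v, J) = 1/(J + (3 - J)) = 1/3)
(1*(-1 + 4)**2 + 3)*(M(-5, 3) + I(4)) = (1*(-1 + 4)**2 + 3)*(1/3 + 256) = (1*3**2 + 3)*(769/3) = (1*9 + 3)*(769/3) = (9 + 3)*(769/3) = 12*(769/3) = 3076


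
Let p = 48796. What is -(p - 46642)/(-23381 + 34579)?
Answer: -1077/5599 ≈ -0.19236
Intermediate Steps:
-(p - 46642)/(-23381 + 34579) = -(48796 - 46642)/(-23381 + 34579) = -2154/11198 = -1*1077/5599 = -1077/5599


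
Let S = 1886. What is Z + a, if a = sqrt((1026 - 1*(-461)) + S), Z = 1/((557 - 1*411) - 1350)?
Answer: -1/1204 + sqrt(3373) ≈ 58.077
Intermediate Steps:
Z = -1/1204 (Z = 1/((557 - 411) - 1350) = 1/(146 - 1350) = 1/(-1204) = -1/1204 ≈ -0.00083056)
a = sqrt(3373) (a = sqrt((1026 - 1*(-461)) + 1886) = sqrt((1026 + 461) + 1886) = sqrt(1487 + 1886) = sqrt(3373) ≈ 58.078)
Z + a = -1/1204 + sqrt(3373)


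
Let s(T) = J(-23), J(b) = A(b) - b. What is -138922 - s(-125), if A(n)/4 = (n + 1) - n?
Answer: -138949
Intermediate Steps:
A(n) = 4 (A(n) = 4*((n + 1) - n) = 4*((1 + n) - n) = 4*1 = 4)
J(b) = 4 - b
s(T) = 27 (s(T) = 4 - 1*(-23) = 4 + 23 = 27)
-138922 - s(-125) = -138922 - 1*27 = -138922 - 27 = -138949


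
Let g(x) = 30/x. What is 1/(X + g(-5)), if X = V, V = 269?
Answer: 1/263 ≈ 0.0038023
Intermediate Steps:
X = 269
1/(X + g(-5)) = 1/(269 + 30/(-5)) = 1/(269 + 30*(-1/5)) = 1/(269 - 6) = 1/263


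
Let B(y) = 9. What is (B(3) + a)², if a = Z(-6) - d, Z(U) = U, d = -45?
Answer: 2304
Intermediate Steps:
a = 39 (a = -6 - 1*(-45) = -6 + 45 = 39)
(B(3) + a)² = (9 + 39)² = 48² = 2304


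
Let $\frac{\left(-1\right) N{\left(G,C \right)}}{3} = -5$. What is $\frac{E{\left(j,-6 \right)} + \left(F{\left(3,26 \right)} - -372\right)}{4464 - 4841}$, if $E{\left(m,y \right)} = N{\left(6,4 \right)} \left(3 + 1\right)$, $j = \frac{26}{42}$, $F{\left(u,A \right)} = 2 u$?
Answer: $- \frac{438}{377} \approx -1.1618$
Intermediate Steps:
$j = \frac{13}{21}$ ($j = 26 \cdot \frac{1}{42} = \frac{13}{21} \approx 0.61905$)
$N{\left(G,C \right)} = 15$ ($N{\left(G,C \right)} = \left(-3\right) \left(-5\right) = 15$)
$E{\left(m,y \right)} = 60$ ($E{\left(m,y \right)} = 15 \left(3 + 1\right) = 15 \cdot 4 = 60$)
$\frac{E{\left(j,-6 \right)} + \left(F{\left(3,26 \right)} - -372\right)}{4464 - 4841} = \frac{60 + \left(2 \cdot 3 - -372\right)}{4464 - 4841} = \frac{60 + \left(6 + 372\right)}{-377} = \left(60 + 378\right) \left(- \frac{1}{377}\right) = 438 \left(- \frac{1}{377}\right) = - \frac{438}{377}$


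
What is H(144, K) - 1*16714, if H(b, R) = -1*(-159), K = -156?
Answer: -16555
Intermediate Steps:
H(b, R) = 159
H(144, K) - 1*16714 = 159 - 1*16714 = 159 - 16714 = -16555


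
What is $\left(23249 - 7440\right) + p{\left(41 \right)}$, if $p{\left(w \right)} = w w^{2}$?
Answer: $84730$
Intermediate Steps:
$p{\left(w \right)} = w^{3}$
$\left(23249 - 7440\right) + p{\left(41 \right)} = \left(23249 - 7440\right) + 41^{3} = 15809 + 68921 = 84730$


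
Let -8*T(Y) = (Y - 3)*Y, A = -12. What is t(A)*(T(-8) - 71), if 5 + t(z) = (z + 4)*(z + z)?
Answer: -15334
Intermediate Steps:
t(z) = -5 + 2*z*(4 + z) (t(z) = -5 + (z + 4)*(z + z) = -5 + (4 + z)*(2*z) = -5 + 2*z*(4 + z))
T(Y) = -Y*(-3 + Y)/8 (T(Y) = -(Y - 3)*Y/8 = -(-3 + Y)*Y/8 = -Y*(-3 + Y)/8)
t(A)*(T(-8) - 71) = (-5 + 2*(-12)² + 8*(-12))*((⅛)*(-8)*(3 - 1*(-8)) - 71) = (-5 + 2*144 - 96)*((⅛)*(-8)*(3 + 8) - 71) = (-5 + 288 - 96)*((⅛)*(-8)*11 - 71) = 187*(-11 - 71) = 187*(-82) = -15334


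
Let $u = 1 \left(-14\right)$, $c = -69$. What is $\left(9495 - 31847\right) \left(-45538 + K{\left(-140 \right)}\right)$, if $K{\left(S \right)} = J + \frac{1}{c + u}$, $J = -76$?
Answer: $\frac{84623844976}{83} \approx 1.0196 \cdot 10^{9}$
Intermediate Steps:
$u = -14$
$K{\left(S \right)} = - \frac{6309}{83}$ ($K{\left(S \right)} = -76 + \frac{1}{-69 - 14} = -76 + \frac{1}{-83} = -76 - \frac{1}{83} = - \frac{6309}{83}$)
$\left(9495 - 31847\right) \left(-45538 + K{\left(-140 \right)}\right) = \left(9495 - 31847\right) \left(-45538 - \frac{6309}{83}\right) = \left(-22352\right) \left(- \frac{3785963}{83}\right) = \frac{84623844976}{83}$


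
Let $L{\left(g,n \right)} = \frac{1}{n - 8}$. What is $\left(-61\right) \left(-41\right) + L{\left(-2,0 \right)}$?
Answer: $\frac{20007}{8} \approx 2500.9$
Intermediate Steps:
$L{\left(g,n \right)} = \frac{1}{-8 + n}$
$\left(-61\right) \left(-41\right) + L{\left(-2,0 \right)} = \left(-61\right) \left(-41\right) + \frac{1}{-8 + 0} = 2501 + \frac{1}{-8} = 2501 - \frac{1}{8} = \frac{20007}{8}$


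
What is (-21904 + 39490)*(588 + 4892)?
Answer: 96371280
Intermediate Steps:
(-21904 + 39490)*(588 + 4892) = 17586*5480 = 96371280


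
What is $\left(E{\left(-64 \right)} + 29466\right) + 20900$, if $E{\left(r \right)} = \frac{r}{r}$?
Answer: $50367$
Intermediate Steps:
$E{\left(r \right)} = 1$
$\left(E{\left(-64 \right)} + 29466\right) + 20900 = \left(1 + 29466\right) + 20900 = 29467 + 20900 = 50367$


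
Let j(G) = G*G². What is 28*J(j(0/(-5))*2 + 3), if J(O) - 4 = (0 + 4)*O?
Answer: 448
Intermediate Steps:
j(G) = G³
J(O) = 4 + 4*O (J(O) = 4 + (0 + 4)*O = 4 + 4*O)
28*J(j(0/(-5))*2 + 3) = 28*(4 + 4*((0/(-5))³*2 + 3)) = 28*(4 + 4*((0*(-⅕))³*2 + 3)) = 28*(4 + 4*(0³*2 + 3)) = 28*(4 + 4*(0*2 + 3)) = 28*(4 + 4*(0 + 3)) = 28*(4 + 4*3) = 28*(4 + 12) = 28*16 = 448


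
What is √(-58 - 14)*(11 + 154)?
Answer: 990*I*√2 ≈ 1400.1*I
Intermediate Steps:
√(-58 - 14)*(11 + 154) = √(-72)*165 = (6*I*√2)*165 = 990*I*√2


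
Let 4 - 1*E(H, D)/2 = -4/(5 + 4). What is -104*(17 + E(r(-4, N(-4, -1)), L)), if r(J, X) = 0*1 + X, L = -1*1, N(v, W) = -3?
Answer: -24232/9 ≈ -2692.4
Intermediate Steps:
L = -1
r(J, X) = X (r(J, X) = 0 + X = X)
E(H, D) = 80/9 (E(H, D) = 8 - (-8)/(5 + 4) = 8 - (-8)/9 = 8 - 2*(-4/9) = 8 + 8/9 = 80/9)
-104*(17 + E(r(-4, N(-4, -1)), L)) = -104*(17 + 80/9) = -104*233/9 = -24232/9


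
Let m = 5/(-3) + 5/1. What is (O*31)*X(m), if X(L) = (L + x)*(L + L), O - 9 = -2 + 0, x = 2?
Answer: 69440/9 ≈ 7715.6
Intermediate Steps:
m = 10/3 (m = 5*(-⅓) + 5*1 = -5/3 + 5 = 10/3 ≈ 3.3333)
O = 7 (O = 9 + (-2 + 0) = 9 - 2 = 7)
X(L) = 2*L*(2 + L) (X(L) = (L + 2)*(L + L) = (2 + L)*(2*L) = 2*L*(2 + L))
(O*31)*X(m) = (7*31)*(2*(10/3)*(2 + 10/3)) = 217*(2*(10/3)*(16/3)) = 217*(320/9) = 69440/9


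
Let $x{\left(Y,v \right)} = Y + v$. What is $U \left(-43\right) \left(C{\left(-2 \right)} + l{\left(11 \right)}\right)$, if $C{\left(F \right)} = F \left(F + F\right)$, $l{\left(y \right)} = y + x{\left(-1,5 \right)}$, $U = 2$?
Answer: $-1978$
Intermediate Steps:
$l{\left(y \right)} = 4 + y$ ($l{\left(y \right)} = y + \left(-1 + 5\right) = y + 4 = 4 + y$)
$C{\left(F \right)} = 2 F^{2}$ ($C{\left(F \right)} = F 2 F = 2 F^{2}$)
$U \left(-43\right) \left(C{\left(-2 \right)} + l{\left(11 \right)}\right) = 2 \left(-43\right) \left(2 \left(-2\right)^{2} + \left(4 + 11\right)\right) = - 86 \left(2 \cdot 4 + 15\right) = - 86 \left(8 + 15\right) = \left(-86\right) 23 = -1978$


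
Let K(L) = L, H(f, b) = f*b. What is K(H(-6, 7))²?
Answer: 1764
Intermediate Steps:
H(f, b) = b*f
K(H(-6, 7))² = (7*(-6))² = (-42)² = 1764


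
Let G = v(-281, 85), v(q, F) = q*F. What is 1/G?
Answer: -1/23885 ≈ -4.1867e-5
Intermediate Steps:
v(q, F) = F*q
G = -23885 (G = 85*(-281) = -23885)
1/G = 1/(-23885) = -1/23885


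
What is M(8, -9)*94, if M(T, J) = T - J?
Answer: 1598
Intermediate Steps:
M(8, -9)*94 = (8 - 1*(-9))*94 = (8 + 9)*94 = 17*94 = 1598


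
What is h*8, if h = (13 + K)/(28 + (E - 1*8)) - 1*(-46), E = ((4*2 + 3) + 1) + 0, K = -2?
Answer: 1483/4 ≈ 370.75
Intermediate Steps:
E = 12 (E = ((8 + 3) + 1) + 0 = (11 + 1) + 0 = 12 + 0 = 12)
h = 1483/32 (h = (13 - 2)/(28 + (12 - 1*8)) - 1*(-46) = 11/(28 + (12 - 8)) + 46 = 11/(28 + 4) + 46 = 11/32 + 46 = 1483/32 ≈ 46.344)
h*8 = (1483/32)*8 = 1483/4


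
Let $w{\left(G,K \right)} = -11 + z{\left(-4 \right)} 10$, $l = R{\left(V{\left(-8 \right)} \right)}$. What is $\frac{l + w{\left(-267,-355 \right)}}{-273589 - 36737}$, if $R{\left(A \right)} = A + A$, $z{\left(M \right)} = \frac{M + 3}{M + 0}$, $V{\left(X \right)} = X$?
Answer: $\frac{49}{620652} \approx 7.8949 \cdot 10^{-5}$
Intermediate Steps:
$z{\left(M \right)} = \frac{3 + M}{M}$
$R{\left(A \right)} = 2 A$
$l = -16$ ($l = 2 \left(-8\right) = -16$)
$w{\left(G,K \right)} = - \frac{17}{2}$ ($w{\left(G,K \right)} = -11 + \frac{3 - 4}{-4} \cdot 10 = -11 + \left(- \frac{1}{4}\right) \left(-1\right) 10 = -11 + \frac{1}{4} \cdot 10 = -11 + \frac{5}{2} = - \frac{17}{2}$)
$\frac{l + w{\left(-267,-355 \right)}}{-273589 - 36737} = \frac{-16 - \frac{17}{2}}{-273589 - 36737} = - \frac{49}{2 \left(-310326\right)} = \left(- \frac{49}{2}\right) \left(- \frac{1}{310326}\right) = \frac{49}{620652}$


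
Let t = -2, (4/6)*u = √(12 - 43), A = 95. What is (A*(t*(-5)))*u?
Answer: 1425*I*√31 ≈ 7934.1*I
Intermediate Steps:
u = 3*I*√31/2 (u = 3*√(12 - 43)/2 = 3*√(-31)/2 = 3*(I*√31)/2 = 3*I*√31/2 ≈ 8.3517*I)
(A*(t*(-5)))*u = (95*(-2*(-5)))*(3*I*√31/2) = (95*10)*(3*I*√31/2) = 950*(3*I*√31/2) = 1425*I*√31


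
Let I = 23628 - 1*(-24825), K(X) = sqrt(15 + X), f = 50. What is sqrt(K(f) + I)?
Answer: sqrt(48453 + sqrt(65)) ≈ 220.14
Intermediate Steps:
I = 48453 (I = 23628 + 24825 = 48453)
sqrt(K(f) + I) = sqrt(sqrt(15 + 50) + 48453) = sqrt(sqrt(65) + 48453) = sqrt(48453 + sqrt(65))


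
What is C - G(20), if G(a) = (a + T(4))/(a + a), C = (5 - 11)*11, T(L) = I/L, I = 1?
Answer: -10641/160 ≈ -66.506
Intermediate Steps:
T(L) = 1/L
C = -66 (C = -6*11 = -66)
G(a) = (¼ + a)/(2*a) (G(a) = (a + 1/4)/(a + a) = (a + ¼)/((2*a)) = (¼ + a)*(1/(2*a)) = (¼ + a)/(2*a))
C - G(20) = -66 - (1 + 4*20)/(8*20) = -66 - (1 + 80)/(8*20) = -66 - 81/(8*20) = -66 - 1*81/160 = -66 - 81/160 = -10641/160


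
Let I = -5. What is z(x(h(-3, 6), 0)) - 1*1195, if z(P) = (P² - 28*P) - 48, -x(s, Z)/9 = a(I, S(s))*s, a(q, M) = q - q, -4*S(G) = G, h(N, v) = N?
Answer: -1243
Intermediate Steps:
S(G) = -G/4
a(q, M) = 0
x(s, Z) = 0 (x(s, Z) = -0*s = -9*0 = 0)
z(P) = -48 + P² - 28*P
z(x(h(-3, 6), 0)) - 1*1195 = (-48 + 0² - 28*0) - 1*1195 = (-48 + 0 + 0) - 1195 = -48 - 1195 = -1243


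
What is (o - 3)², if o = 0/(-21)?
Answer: 9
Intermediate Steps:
o = 0 (o = 0*(-1/21) = 0)
(o - 3)² = (0 - 3)² = (-3)² = 9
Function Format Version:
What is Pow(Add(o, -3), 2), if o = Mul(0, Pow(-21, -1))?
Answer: 9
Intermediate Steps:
o = 0 (o = Mul(0, Rational(-1, 21)) = 0)
Pow(Add(o, -3), 2) = Pow(Add(0, -3), 2) = Pow(-3, 2) = 9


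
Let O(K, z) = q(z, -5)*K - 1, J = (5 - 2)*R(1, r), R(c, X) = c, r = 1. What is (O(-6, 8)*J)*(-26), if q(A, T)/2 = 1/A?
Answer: 195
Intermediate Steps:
J = 3 (J = (5 - 2)*1 = 3*1 = 3)
q(A, T) = 2/A
O(K, z) = -1 + 2*K/z (O(K, z) = (2/z)*K - 1 = 2*K/z - 1 = -1 + 2*K/z)
(O(-6, 8)*J)*(-26) = (((-1*8 + 2*(-6))/8)*3)*(-26) = (((-8 - 12)/8)*3)*(-26) = (((⅛)*(-20))*3)*(-26) = -5/2*3*(-26) = -15/2*(-26) = 195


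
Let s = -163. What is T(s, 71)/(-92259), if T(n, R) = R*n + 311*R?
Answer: -10508/92259 ≈ -0.11390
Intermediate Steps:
T(n, R) = 311*R + R*n
T(s, 71)/(-92259) = (71*(311 - 163))/(-92259) = (71*148)*(-1/92259) = 10508*(-1/92259) = -10508/92259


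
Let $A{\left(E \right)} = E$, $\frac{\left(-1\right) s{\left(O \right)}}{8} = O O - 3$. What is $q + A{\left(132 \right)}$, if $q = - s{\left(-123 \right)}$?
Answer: $121140$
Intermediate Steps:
$s{\left(O \right)} = 24 - 8 O^{2}$ ($s{\left(O \right)} = - 8 \left(O O - 3\right) = - 8 \left(O^{2} - 3\right) = - 8 \left(-3 + O^{2}\right) = 24 - 8 O^{2}$)
$q = 121008$ ($q = - (24 - 8 \left(-123\right)^{2}) = - (24 - 121032) = \left(-1\right) \left(-121008\right) = 121008$)
$q + A{\left(132 \right)} = 121008 + 132 = 121140$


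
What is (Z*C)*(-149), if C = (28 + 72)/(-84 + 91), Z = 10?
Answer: -149000/7 ≈ -21286.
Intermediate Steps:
C = 100/7 ≈ 14.286
(Z*C)*(-149) = (10*(100/7))*(-149) = (1000/7)*(-149) = -149000/7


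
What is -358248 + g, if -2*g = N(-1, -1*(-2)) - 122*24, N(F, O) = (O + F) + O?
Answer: -713571/2 ≈ -3.5679e+5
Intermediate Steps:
N(F, O) = F + 2*O (N(F, O) = (F + O) + O = F + 2*O)
g = 2925/2 (g = -((-1 + 2*(-1*(-2))) - 122*24)/2 = -((-1 + 2*2) - 2928)/2 = -((-1 + 4) - 2928)/2 = -(3 - 2928)/2 = -1/2*(-2925) = 2925/2 ≈ 1462.5)
-358248 + g = -358248 + 2925/2 = -713571/2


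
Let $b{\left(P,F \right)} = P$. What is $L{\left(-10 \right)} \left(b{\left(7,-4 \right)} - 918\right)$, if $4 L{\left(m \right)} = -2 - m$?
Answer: $-1822$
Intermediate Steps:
$L{\left(m \right)} = - \frac{1}{2} - \frac{m}{4}$ ($L{\left(m \right)} = \frac{-2 - m}{4} = - \frac{1}{2} - \frac{m}{4}$)
$L{\left(-10 \right)} \left(b{\left(7,-4 \right)} - 918\right) = \left(- \frac{1}{2} - - \frac{5}{2}\right) \left(7 - 918\right) = \left(- \frac{1}{2} + \frac{5}{2}\right) \left(-911\right) = 2 \left(-911\right) = -1822$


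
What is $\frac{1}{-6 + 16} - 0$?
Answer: $\frac{1}{10} \approx 0.1$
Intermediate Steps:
$\frac{1}{-6 + 16} - 0 = \frac{1}{10} + 0 = \frac{1}{10}$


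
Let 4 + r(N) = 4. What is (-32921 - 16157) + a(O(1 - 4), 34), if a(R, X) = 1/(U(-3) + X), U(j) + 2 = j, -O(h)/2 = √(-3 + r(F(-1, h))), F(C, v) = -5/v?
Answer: -1423261/29 ≈ -49078.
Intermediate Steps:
r(N) = 0 (r(N) = -4 + 4 = 0)
O(h) = -2*I*√3 (O(h) = -2*√(-3 + 0) = -2*I*√3)
U(j) = -2 + j
a(R, X) = 1/(-5 + X) (a(R, X) = 1/((-2 - 3) + X) = 1/(-5 + X))
(-32921 - 16157) + a(O(1 - 4), 34) = (-32921 - 16157) + 1/(-5 + 34) = -49078 + 1/29 = -1423261/29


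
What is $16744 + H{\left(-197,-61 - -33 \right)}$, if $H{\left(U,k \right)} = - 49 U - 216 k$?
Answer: $32445$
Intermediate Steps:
$H{\left(U,k \right)} = - 216 k - 49 U$
$16744 + H{\left(-197,-61 - -33 \right)} = 16744 - \left(-9653 + 216 \left(-61 - -33\right)\right) = 16744 + \left(- 216 \left(-61 + 33\right) + 9653\right) = 16744 + \left(\left(-216\right) \left(-28\right) + 9653\right) = 16744 + \left(6048 + 9653\right) = 16744 + 15701 = 32445$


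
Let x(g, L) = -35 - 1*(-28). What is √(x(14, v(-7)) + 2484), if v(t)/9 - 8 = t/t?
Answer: √2477 ≈ 49.769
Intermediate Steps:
v(t) = 81 (v(t) = 72 + 9*(t/t) = 72 + 9*1 = 72 + 9 = 81)
x(g, L) = -7 (x(g, L) = -35 + 28 = -7)
√(x(14, v(-7)) + 2484) = √(-7 + 2484) = √2477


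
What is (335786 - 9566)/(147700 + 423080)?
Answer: 5437/9513 ≈ 0.57153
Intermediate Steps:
(335786 - 9566)/(147700 + 423080) = 326220/570780 = 326220*(1/570780) = 5437/9513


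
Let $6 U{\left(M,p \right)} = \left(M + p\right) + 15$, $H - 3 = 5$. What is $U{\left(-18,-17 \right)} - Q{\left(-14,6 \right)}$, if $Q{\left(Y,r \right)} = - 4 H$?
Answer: $\frac{86}{3} \approx 28.667$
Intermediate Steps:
$H = 8$ ($H = 3 + 5 = 8$)
$Q{\left(Y,r \right)} = -32$ ($Q{\left(Y,r \right)} = \left(-4\right) 8 = -32$)
$U{\left(M,p \right)} = \frac{5}{2} + \frac{M}{6} + \frac{p}{6}$ ($U{\left(M,p \right)} = \frac{\left(M + p\right) + 15}{6} = \frac{15 + M + p}{6} = \frac{5}{2} + \frac{M}{6} + \frac{p}{6}$)
$U{\left(-18,-17 \right)} - Q{\left(-14,6 \right)} = \left(\frac{5}{2} + \frac{1}{6} \left(-18\right) + \frac{1}{6} \left(-17\right)\right) - -32 = \left(\frac{5}{2} - 3 - \frac{17}{6}\right) + 32 = - \frac{10}{3} + 32 = \frac{86}{3}$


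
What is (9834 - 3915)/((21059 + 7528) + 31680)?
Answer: 1973/20089 ≈ 0.098213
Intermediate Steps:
(9834 - 3915)/((21059 + 7528) + 31680) = 5919/(28587 + 31680) = 5919/60267 = 5919*(1/60267) = 1973/20089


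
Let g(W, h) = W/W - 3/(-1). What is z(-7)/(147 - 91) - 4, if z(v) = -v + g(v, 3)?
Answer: -213/56 ≈ -3.8036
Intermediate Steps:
g(W, h) = 4 (g(W, h) = 1 - 3*(-1) = 1 + 3 = 4)
z(v) = 4 - v (z(v) = -v + 4 = 4 - v)
z(-7)/(147 - 91) - 4 = (4 - 1*(-7))/(147 - 91) - 4 = (4 + 7)/56 - 4 = (1/56)*11 - 4 = 11/56 - 4 = -213/56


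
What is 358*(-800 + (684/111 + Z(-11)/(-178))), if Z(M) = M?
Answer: -935777811/3293 ≈ -2.8417e+5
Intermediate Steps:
358*(-800 + (684/111 + Z(-11)/(-178))) = 358*(-800 + (684/111 - 11/(-178))) = 358*(-800 + (684*(1/111) - 11*(-1/178))) = 358*(-800 + (228/37 + 11/178)) = 358*(-800 + 40991/6586) = 358*(-5227809/6586) = -935777811/3293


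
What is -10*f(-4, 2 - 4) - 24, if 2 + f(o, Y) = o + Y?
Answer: 56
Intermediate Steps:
f(o, Y) = -2 + Y + o (f(o, Y) = -2 + (o + Y) = -2 + (Y + o) = -2 + Y + o)
-10*f(-4, 2 - 4) - 24 = -10*(-2 + (2 - 4) - 4) - 24 = -10*(-2 - 2 - 4) - 24 = -10*(-8) - 24 = 80 - 24 = 56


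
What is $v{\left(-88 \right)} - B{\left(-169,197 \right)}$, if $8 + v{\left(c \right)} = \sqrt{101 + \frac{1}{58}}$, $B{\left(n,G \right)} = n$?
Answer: $161 + \frac{3 \sqrt{37758}}{58} \approx 171.05$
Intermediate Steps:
$v{\left(c \right)} = -8 + \frac{3 \sqrt{37758}}{58}$ ($v{\left(c \right)} = -8 + \sqrt{101 + \frac{1}{58}} = -8 + \sqrt{\frac{5859}{58}} = -8 + \frac{3 \sqrt{37758}}{58}$)
$v{\left(-88 \right)} - B{\left(-169,197 \right)} = \left(-8 + \frac{3 \sqrt{37758}}{58}\right) - -169 = \left(-8 + \frac{3 \sqrt{37758}}{58}\right) + 169 = 161 + \frac{3 \sqrt{37758}}{58}$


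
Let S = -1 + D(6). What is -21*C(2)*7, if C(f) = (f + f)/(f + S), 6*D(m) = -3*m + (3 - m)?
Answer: 1176/5 ≈ 235.20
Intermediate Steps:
D(m) = 1/2 - 2*m/3 (D(m) = (-3*m + (3 - m))/6 = (3 - 4*m)/6 = 1/2 - 2*m/3)
S = -9/2 (S = -1 + (1/2 - 2/3*6) = -1 + (1/2 - 4) = -1 - 7/2 = -9/2 ≈ -4.5000)
C(f) = 2*f/(-9/2 + f) (C(f) = (f + f)/(f - 9/2) = (2*f)/(-9/2 + f) = 2*f/(-9/2 + f))
-21*C(2)*7 = -84*2/(-9 + 2*2)*7 = -84*2/(-9 + 4)*7 = -84*2/(-5)*7 = -84*2*(-1)/5*7 = -21*(-8/5)*7 = (168/5)*7 = 1176/5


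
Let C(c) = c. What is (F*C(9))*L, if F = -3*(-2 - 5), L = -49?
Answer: -9261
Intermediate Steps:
F = 21 (F = -3*(-7) = 21)
(F*C(9))*L = (21*9)*(-49) = 189*(-49) = -9261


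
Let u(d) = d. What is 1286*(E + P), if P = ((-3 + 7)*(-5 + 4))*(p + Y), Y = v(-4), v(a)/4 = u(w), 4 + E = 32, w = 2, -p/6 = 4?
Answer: 118312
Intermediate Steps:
p = -24 (p = -6*4 = -24)
E = 28 (E = -4 + 32 = 28)
v(a) = 8 (v(a) = 4*2 = 8)
Y = 8
P = 64 (P = ((-3 + 7)*(-5 + 4))*(-24 + 8) = (4*(-1))*(-16) = -4*(-16) = 64)
1286*(E + P) = 1286*(28 + 64) = 1286*92 = 118312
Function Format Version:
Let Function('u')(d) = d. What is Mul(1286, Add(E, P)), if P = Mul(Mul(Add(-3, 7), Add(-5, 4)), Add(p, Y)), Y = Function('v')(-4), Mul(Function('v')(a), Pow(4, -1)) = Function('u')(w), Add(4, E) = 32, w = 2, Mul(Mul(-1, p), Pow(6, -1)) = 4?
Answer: 118312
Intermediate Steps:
p = -24 (p = Mul(-6, 4) = -24)
E = 28 (E = Add(-4, 32) = 28)
Function('v')(a) = 8 (Function('v')(a) = Mul(4, 2) = 8)
Y = 8
P = 64 (P = Mul(Mul(Add(-3, 7), Add(-5, 4)), Add(-24, 8)) = Mul(Mul(4, -1), -16) = Mul(-4, -16) = 64)
Mul(1286, Add(E, P)) = Mul(1286, Add(28, 64)) = Mul(1286, 92) = 118312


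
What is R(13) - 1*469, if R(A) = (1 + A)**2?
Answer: -273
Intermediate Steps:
R(13) - 1*469 = (1 + 13)**2 - 1*469 = 14**2 - 469 = 196 - 469 = -273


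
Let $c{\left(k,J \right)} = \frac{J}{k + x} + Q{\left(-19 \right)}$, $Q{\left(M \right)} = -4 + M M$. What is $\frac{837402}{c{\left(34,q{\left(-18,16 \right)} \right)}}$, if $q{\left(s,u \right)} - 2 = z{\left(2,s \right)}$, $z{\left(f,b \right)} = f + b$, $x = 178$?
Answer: $\frac{88764612}{37835} \approx 2346.1$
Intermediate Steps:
$z{\left(f,b \right)} = b + f$
$Q{\left(M \right)} = -4 + M^{2}$
$q{\left(s,u \right)} = 4 + s$ ($q{\left(s,u \right)} = 2 + \left(s + 2\right) = 2 + \left(2 + s\right) = 4 + s$)
$c{\left(k,J \right)} = 357 + \frac{J}{178 + k}$ ($c{\left(k,J \right)} = \frac{J}{k + 178} - \left(4 - \left(-19\right)^{2}\right) = \frac{J}{178 + k} + \left(-4 + 361\right) = \frac{J}{178 + k} + 357 = 357 + \frac{J}{178 + k}$)
$\frac{837402}{c{\left(34,q{\left(-18,16 \right)} \right)}} = \frac{837402}{\frac{1}{178 + 34} \left(63546 + \left(4 - 18\right) + 357 \cdot 34\right)} = \frac{837402}{\frac{1}{212} \left(63546 - 14 + 12138\right)} = \frac{837402}{\frac{1}{212} \cdot 75670} = \frac{837402}{\frac{37835}{106}} = 837402 \cdot \frac{106}{37835} = \frac{88764612}{37835}$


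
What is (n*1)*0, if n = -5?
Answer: 0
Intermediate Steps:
(n*1)*0 = -5*1*0 = -5*0 = 0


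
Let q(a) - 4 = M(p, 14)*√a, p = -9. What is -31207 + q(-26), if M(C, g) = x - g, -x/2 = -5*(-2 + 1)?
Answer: -31203 - 24*I*√26 ≈ -31203.0 - 122.38*I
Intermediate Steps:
x = -10 (x = -(-10)*(-2 + 1) = -(-10)*(-1) = -2*5 = -10)
M(C, g) = -10 - g
q(a) = 4 - 24*√a (q(a) = 4 + (-10 - 1*14)*√a = 4 + (-10 - 14)*√a = 4 - 24*√a)
-31207 + q(-26) = -31207 + (4 - 24*I*√26) = -31203 - 24*I*√26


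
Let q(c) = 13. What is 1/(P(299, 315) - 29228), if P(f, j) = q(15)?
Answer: -1/29215 ≈ -3.4229e-5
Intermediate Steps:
P(f, j) = 13
1/(P(299, 315) - 29228) = 1/(13 - 29228) = 1/(-29215) = -1/29215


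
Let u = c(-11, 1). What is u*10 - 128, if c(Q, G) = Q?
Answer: -238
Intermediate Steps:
u = -11
u*10 - 128 = -11*10 - 128 = -110 - 128 = -238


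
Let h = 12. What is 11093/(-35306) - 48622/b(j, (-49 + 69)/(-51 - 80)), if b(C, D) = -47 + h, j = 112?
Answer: 245180011/176530 ≈ 1388.9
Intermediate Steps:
b(C, D) = -35 (b(C, D) = -47 + 12 = -35)
11093/(-35306) - 48622/b(j, (-49 + 69)/(-51 - 80)) = 11093/(-35306) - 48622/(-35) = 11093*(-1/35306) - 48622*(-1/35) = -11093/35306 + 6946/5 = 245180011/176530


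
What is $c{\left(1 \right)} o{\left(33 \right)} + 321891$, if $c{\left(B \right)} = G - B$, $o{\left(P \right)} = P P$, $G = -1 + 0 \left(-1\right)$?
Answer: $319713$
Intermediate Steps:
$G = -1$ ($G = -1 + 0 = -1$)
$o{\left(P \right)} = P^{2}$
$c{\left(B \right)} = -1 - B$
$c{\left(1 \right)} o{\left(33 \right)} + 321891 = \left(-1 - 1\right) 33^{2} + 321891 = \left(-1 - 1\right) 1089 + 321891 = \left(-2\right) 1089 + 321891 = -2178 + 321891 = 319713$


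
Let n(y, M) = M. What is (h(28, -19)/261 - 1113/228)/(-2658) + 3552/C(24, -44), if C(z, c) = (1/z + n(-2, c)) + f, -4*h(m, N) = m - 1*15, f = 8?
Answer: -2247269637755/22750443972 ≈ -98.779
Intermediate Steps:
h(m, N) = 15/4 - m/4 (h(m, N) = -(m - 1*15)/4 = -(m - 15)/4 = -(-15 + m)/4 = 15/4 - m/4)
C(z, c) = 8 + c + 1/z (C(z, c) = (1/z + c) + 8 = (c + 1/z) + 8 = 8 + c + 1/z)
(h(28, -19)/261 - 1113/228)/(-2658) + 3552/C(24, -44) = ((15/4 - 1/4*28)/261 - 1113/228)/(-2658) + 3552/(8 - 44 + 1/24) = ((15/4 - 7)*(1/261) - 1113*1/228)*(-1/2658) + 3552/(8 - 44 + 1/24) = (-13/4*1/261 - 371/76)*(-1/2658) + 3552/(-863/24) = (-13/1044 - 371/76)*(-1/2658) + 3552*(-24/863) = -48539/9918*(-1/2658) - 85248/863 = 48539/26362044 - 85248/863 = -2247269637755/22750443972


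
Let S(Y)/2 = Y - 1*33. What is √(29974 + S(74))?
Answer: 34*√26 ≈ 173.37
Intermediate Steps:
S(Y) = -66 + 2*Y (S(Y) = 2*(Y - 1*33) = 2*(Y - 33) = 2*(-33 + Y) = -66 + 2*Y)
√(29974 + S(74)) = √(29974 + (-66 + 2*74)) = √(29974 + (-66 + 148)) = √(29974 + 82) = √30056 = 34*√26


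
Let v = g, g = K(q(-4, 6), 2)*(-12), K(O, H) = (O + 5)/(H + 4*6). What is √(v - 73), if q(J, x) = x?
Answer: I*√13195/13 ≈ 8.8361*I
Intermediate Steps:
K(O, H) = (5 + O)/(24 + H) (K(O, H) = (5 + O)/(H + 24) = (5 + O)/(24 + H))
g = -66/13 (g = ((5 + 6)/(24 + 2))*(-12) = (11/26)*(-12) = -66/13 ≈ -5.0769)
v = -66/13 ≈ -5.0769
√(v - 73) = √(-66/13 - 73) = √(-1015/13) = I*√13195/13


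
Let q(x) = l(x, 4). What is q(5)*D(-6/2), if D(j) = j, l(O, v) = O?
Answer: -15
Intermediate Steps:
q(x) = x
q(5)*D(-6/2) = 5*(-6/2) = 5*(-6*½) = 5*(-3) = -15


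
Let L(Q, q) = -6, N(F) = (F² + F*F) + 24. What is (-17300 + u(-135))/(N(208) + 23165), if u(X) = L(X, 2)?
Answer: -17306/109717 ≈ -0.15773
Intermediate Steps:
N(F) = 24 + 2*F² (N(F) = (F² + F²) + 24 = 2*F² + 24 = 24 + 2*F²)
u(X) = -6
(-17300 + u(-135))/(N(208) + 23165) = (-17300 - 6)/((24 + 2*208²) + 23165) = -17306/((24 + 2*43264) + 23165) = -17306/((24 + 86528) + 23165) = -17306/(86552 + 23165) = -17306/109717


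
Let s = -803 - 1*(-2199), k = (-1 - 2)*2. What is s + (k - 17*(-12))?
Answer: 1594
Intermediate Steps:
k = -6 (k = -3*2 = -6)
s = 1396 (s = -803 + 2199 = 1396)
s + (k - 17*(-12)) = 1396 + (-6 - 17*(-12)) = 1396 + (-6 + 204) = 1396 + 198 = 1594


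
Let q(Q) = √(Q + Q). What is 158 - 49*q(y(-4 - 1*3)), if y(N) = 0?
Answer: 158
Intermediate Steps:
q(Q) = √2*√Q (q(Q) = √(2*Q) = √2*√Q)
158 - 49*q(y(-4 - 1*3)) = 158 - 49*√2*√0 = 158 - 49*√2*0 = 158 - 49*0 = 158 + 0 = 158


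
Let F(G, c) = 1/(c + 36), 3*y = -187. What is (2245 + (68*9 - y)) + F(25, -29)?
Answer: 61309/21 ≈ 2919.5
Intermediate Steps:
y = -187/3 (y = (⅓)*(-187) = -187/3 ≈ -62.333)
F(G, c) = 1/(36 + c)
(2245 + (68*9 - y)) + F(25, -29) = (2245 + (68*9 - 1*(-187/3))) + 1/(36 - 29) = (2245 + (612 + 187/3)) + 1/7 = (2245 + 2023/3) + ⅐ = 8758/3 + ⅐ = 61309/21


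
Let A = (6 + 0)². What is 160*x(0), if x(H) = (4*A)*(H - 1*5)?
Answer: -115200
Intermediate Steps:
A = 36 (A = 6² = 36)
x(H) = -720 + 144*H (x(H) = (4*36)*(H - 1*5) = 144*(H - 5) = 144*(-5 + H) = -720 + 144*H)
160*x(0) = 160*(-720 + 144*0) = 160*(-720 + 0) = 160*(-720) = -115200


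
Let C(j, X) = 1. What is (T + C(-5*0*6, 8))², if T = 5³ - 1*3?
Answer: 15129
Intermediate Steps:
T = 122 (T = 125 - 3 = 122)
(T + C(-5*0*6, 8))² = (122 + 1)² = 123² = 15129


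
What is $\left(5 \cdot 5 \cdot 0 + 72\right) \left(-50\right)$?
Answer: $-3600$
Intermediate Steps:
$\left(5 \cdot 5 \cdot 0 + 72\right) \left(-50\right) = \left(25 \cdot 0 + 72\right) \left(-50\right) = \left(0 + 72\right) \left(-50\right) = 72 \left(-50\right) = -3600$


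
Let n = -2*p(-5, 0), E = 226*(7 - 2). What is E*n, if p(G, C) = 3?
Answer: -6780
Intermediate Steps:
E = 1130 (E = 226*5 = 1130)
n = -6 (n = -2*3 = -6)
E*n = 1130*(-6) = -6780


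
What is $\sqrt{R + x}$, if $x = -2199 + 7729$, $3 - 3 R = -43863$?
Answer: $2 \sqrt{5038} \approx 141.96$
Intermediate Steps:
$R = 14622$ ($R = 1 - -14621 = 1 + 14621 = 14622$)
$x = 5530$
$\sqrt{R + x} = \sqrt{14622 + 5530} = \sqrt{20152} = 2 \sqrt{5038}$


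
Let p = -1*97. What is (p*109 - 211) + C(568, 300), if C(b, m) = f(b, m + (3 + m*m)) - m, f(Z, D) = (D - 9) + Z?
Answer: 79778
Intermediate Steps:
p = -97
f(Z, D) = -9 + D + Z (f(Z, D) = (-9 + D) + Z = -9 + D + Z)
C(b, m) = -6 + b + m² (C(b, m) = (-9 + (m + (3 + m*m)) + b) - m = (-9 + (m + (3 + m²)) + b) - m = (-9 + (3 + m + m²) + b) - m = (-6 + b + m + m²) - m = -6 + b + m²)
(p*109 - 211) + C(568, 300) = (-97*109 - 211) + (-6 + 568 + 300²) = (-10573 - 211) + (-6 + 568 + 90000) = -10784 + 90562 = 79778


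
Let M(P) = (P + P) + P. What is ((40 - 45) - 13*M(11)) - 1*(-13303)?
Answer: 12869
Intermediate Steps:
M(P) = 3*P (M(P) = 2*P + P = 3*P)
((40 - 45) - 13*M(11)) - 1*(-13303) = ((40 - 45) - 39*11) - 1*(-13303) = (-5 - 13*33) + 13303 = (-5 - 429) + 13303 = -434 + 13303 = 12869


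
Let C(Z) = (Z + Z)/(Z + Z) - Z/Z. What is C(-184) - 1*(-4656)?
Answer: 4656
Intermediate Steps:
C(Z) = 0 (C(Z) = (2*Z)/((2*Z)) - 1*1 = (2*Z)*(1/(2*Z)) - 1 = 1 - 1 = 0)
C(-184) - 1*(-4656) = 0 - 1*(-4656) = 0 + 4656 = 4656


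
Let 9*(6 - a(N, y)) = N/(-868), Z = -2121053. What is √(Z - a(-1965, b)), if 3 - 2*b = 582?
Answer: I*√3595627274631/1302 ≈ 1456.4*I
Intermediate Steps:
b = -579/2 (b = 3/2 - ½*582 = 3/2 - 291 = -579/2 ≈ -289.50)
a(N, y) = 6 + N/7812 (a(N, y) = 6 - N/(9*(-868)) = 6 - N*(-1)/(9*868) = 6 - (-1)*N/7812 = 6 + N/7812)
√(Z - a(-1965, b)) = √(-2121053 - (6 + (1/7812)*(-1965))) = √(-2121053 - (6 - 655/2604)) = √(-2121053 - 1*14969/2604) = √(-2121053 - 14969/2604) = √(-5523236981/2604) = I*√3595627274631/1302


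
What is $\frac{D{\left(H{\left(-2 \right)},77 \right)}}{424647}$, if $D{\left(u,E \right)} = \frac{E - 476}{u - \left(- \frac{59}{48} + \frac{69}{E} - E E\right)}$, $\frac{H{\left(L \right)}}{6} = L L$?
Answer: $- \frac{163856}{1038192036977} \approx -1.5783 \cdot 10^{-7}$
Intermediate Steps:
$H{\left(L \right)} = 6 L^{2}$ ($H{\left(L \right)} = 6 L L = 6 L^{2}$)
$D{\left(u,E \right)} = \frac{-476 + E}{\frac{59}{48} + u + E^{2} - \frac{69}{E}}$ ($D{\left(u,E \right)} = \frac{-476 + E}{u - \left(- \frac{59}{48} - E^{2} + \frac{69}{E}\right)} = \frac{-476 + E}{u + \left(E^{2} + \left(- \frac{69}{E} + \frac{59}{48}\right)\right)} = \frac{-476 + E}{u + \left(E^{2} + \left(\frac{59}{48} - \frac{69}{E}\right)\right)} = \frac{-476 + E}{u + \left(\frac{59}{48} + E^{2} - \frac{69}{E}\right)} = \frac{-476 + E}{\frac{59}{48} + u + E^{2} - \frac{69}{E}}$)
$\frac{D{\left(H{\left(-2 \right)},77 \right)}}{424647} = \frac{48 \cdot 77 \frac{1}{-3312 + 48 \cdot 77^{3} + 59 \cdot 77 + 48 \cdot 77 \cdot 6 \left(-2\right)^{2}} \left(-476 + 77\right)}{424647} = 48 \cdot 77 \frac{1}{-3312 + 48 \cdot 456533 + 4543 + 48 \cdot 77 \cdot 6 \cdot 4} \left(-399\right) \frac{1}{424647} = 48 \cdot 77 \frac{1}{-3312 + 21913584 + 4543 + 48 \cdot 77 \cdot 24} \left(-399\right) \frac{1}{424647} = 48 \cdot 77 \frac{1}{-3312 + 21913584 + 4543 + 88704} \left(-399\right) \frac{1}{424647} = 48 \cdot 77 \cdot \frac{1}{22003519} \left(-399\right) \frac{1}{424647} = \left(- \frac{1474704}{22003519}\right) \frac{1}{424647} = - \frac{163856}{1038192036977}$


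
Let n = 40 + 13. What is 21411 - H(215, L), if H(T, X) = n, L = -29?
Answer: 21358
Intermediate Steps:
n = 53
H(T, X) = 53
21411 - H(215, L) = 21411 - 1*53 = 21411 - 53 = 21358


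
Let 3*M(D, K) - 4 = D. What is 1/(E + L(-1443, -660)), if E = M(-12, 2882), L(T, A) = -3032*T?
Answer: 3/13125520 ≈ 2.2856e-7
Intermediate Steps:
M(D, K) = 4/3 + D/3
E = -8/3 (E = 4/3 + (1/3)*(-12) = 4/3 - 4 = -8/3 ≈ -2.6667)
1/(E + L(-1443, -660)) = 1/(-8/3 - 3032*(-1443)) = 1/(-8/3 + 4375176) = 1/(13125520/3) = 3/13125520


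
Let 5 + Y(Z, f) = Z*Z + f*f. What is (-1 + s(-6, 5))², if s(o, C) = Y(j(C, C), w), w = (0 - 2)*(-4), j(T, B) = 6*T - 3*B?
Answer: 80089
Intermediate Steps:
j(T, B) = -3*B + 6*T
w = 8 (w = -2*(-4) = 8)
Y(Z, f) = -5 + Z² + f² (Y(Z, f) = -5 + (Z*Z + f*f) = -5 + (Z² + f²) = -5 + Z² + f²)
s(o, C) = 59 + 9*C² (s(o, C) = -5 + (-3*C + 6*C)² + 8² = -5 + (3*C)² + 64 = -5 + 9*C² + 64 = 59 + 9*C²)
(-1 + s(-6, 5))² = (-1 + (59 + 9*5²))² = (-1 + (59 + 9*25))² = (-1 + (59 + 225))² = (-1 + 284)² = 283² = 80089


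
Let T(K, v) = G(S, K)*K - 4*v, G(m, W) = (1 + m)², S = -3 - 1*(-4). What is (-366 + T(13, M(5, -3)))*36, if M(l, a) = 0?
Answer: -11304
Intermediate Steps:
S = 1 (S = -3 + 4 = 1)
T(K, v) = -4*v + 4*K (T(K, v) = (1 + 1)²*K - 4*v = 2²*K - 4*v = 4*K - 4*v = -4*v + 4*K)
(-366 + T(13, M(5, -3)))*36 = (-366 + (-4*0 + 4*13))*36 = (-366 + (0 + 52))*36 = (-366 + 52)*36 = -314*36 = -11304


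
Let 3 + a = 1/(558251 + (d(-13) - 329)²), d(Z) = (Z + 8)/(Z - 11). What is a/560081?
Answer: -1151460795/214970545377017 ≈ -5.3564e-6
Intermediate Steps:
d(Z) = (8 + Z)/(-11 + Z)
a = -1151460795/383820457 (a = -3 + 1/(558251 + ((8 - 13)/(-11 - 13) - 329)²) = -3 + 1/(558251 + (-5/(-24) - 329)²) = -3 + 1/(558251 + (-1/24*(-5) - 329)²) = -3 + 1/(558251 + (5/24 - 329)²) = -3 + 1/(558251 + (-7891/24)²) = -3 + 1/(558251 + 62267881/576) = -3 + 1/(383820457/576) = -3 + 576/383820457 = -1151460795/383820457 ≈ -3.0000)
a/560081 = -1151460795/383820457/560081 = -1151460795/383820457*1/560081 = -1151460795/214970545377017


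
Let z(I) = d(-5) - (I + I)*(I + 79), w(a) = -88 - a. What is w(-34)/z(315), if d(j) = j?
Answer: 54/248225 ≈ 0.00021754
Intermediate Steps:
z(I) = -5 - 2*I*(79 + I) (z(I) = -5 - (I + I)*(I + 79) = -5 - 2*I*(79 + I))
w(-34)/z(315) = (-88 - 1*(-34))/(-5 - 158*315 - 2*315²) = (-88 + 34)/(-5 - 49770 - 2*99225) = -54/(-5 - 49770 - 198450) = -54/(-248225) = -54*(-1/248225) = 54/248225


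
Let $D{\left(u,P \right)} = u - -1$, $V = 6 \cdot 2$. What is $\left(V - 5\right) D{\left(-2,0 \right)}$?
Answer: $-7$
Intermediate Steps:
$V = 12$
$D{\left(u,P \right)} = 1 + u$ ($D{\left(u,P \right)} = u + 1 = 1 + u$)
$\left(V - 5\right) D{\left(-2,0 \right)} = \left(12 - 5\right) \left(1 - 2\right) = 7 \left(-1\right) = -7$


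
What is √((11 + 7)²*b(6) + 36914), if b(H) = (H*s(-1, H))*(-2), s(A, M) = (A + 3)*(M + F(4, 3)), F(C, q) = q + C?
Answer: I*√64174 ≈ 253.33*I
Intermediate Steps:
F(C, q) = C + q
s(A, M) = (3 + A)*(7 + M) (s(A, M) = (A + 3)*(M + (4 + 3)) = (3 + A)*(M + 7) = (3 + A)*(7 + M))
b(H) = -2*H*(14 + 2*H) (b(H) = (H*(21 + 3*H + 7*(-1) - H))*(-2) = (H*(21 + 3*H - 7 - H))*(-2) = (H*(14 + 2*H))*(-2) = -2*H*(14 + 2*H))
√((11 + 7)²*b(6) + 36914) = √((11 + 7)²*(-4*6*(7 + 6)) + 36914) = √(18²*(-4*6*13) + 36914) = √(324*(-312) + 36914) = √(-101088 + 36914) = √(-64174) = I*√64174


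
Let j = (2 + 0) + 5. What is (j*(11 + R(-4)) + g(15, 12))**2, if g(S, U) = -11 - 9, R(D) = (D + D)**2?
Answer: 255025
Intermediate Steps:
j = 7 (j = 2 + 5 = 7)
R(D) = 4*D**2 (R(D) = (2*D)**2 = 4*D**2)
g(S, U) = -20
(j*(11 + R(-4)) + g(15, 12))**2 = (7*(11 + 4*(-4)**2) - 20)**2 = (7*(11 + 4*16) - 20)**2 = (7*(11 + 64) - 20)**2 = (7*75 - 20)**2 = (525 - 20)**2 = 505**2 = 255025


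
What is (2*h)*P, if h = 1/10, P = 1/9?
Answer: 1/45 ≈ 0.022222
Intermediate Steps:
P = 1/9 ≈ 0.11111
h = 1/10 ≈ 0.10000
(2*h)*P = (2*(1/10))*(1/9) = (1/5)*(1/9) = 1/45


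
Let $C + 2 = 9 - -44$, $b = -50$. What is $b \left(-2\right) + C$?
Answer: $151$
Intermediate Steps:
$C = 51$ ($C = -2 + \left(9 - -44\right) = -2 + \left(9 + 44\right) = -2 + 53 = 51$)
$b \left(-2\right) + C = \left(-50\right) \left(-2\right) + 51 = 100 + 51 = 151$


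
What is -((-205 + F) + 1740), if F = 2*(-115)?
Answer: -1305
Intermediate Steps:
F = -230
-((-205 + F) + 1740) = -((-205 - 230) + 1740) = -(-435 + 1740) = -1*1305 = -1305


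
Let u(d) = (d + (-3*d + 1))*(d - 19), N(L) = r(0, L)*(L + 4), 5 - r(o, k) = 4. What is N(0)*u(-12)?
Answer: -3100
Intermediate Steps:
r(o, k) = 1 (r(o, k) = 5 - 1*4 = 5 - 4 = 1)
N(L) = 4 + L (N(L) = 1*(L + 4) = 1*(4 + L) = 4 + L)
u(d) = (1 - 2*d)*(-19 + d) (u(d) = (d + (1 - 3*d))*(-19 + d) = (1 - 2*d)*(-19 + d))
N(0)*u(-12) = (4 + 0)*(-19 - 2*(-12)² + 39*(-12)) = 4*(-19 - 2*144 - 468) = 4*(-19 - 288 - 468) = 4*(-775) = -3100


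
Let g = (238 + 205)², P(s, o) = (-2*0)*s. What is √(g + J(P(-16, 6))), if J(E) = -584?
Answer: √195665 ≈ 442.34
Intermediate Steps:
P(s, o) = 0 (P(s, o) = 0*s = 0)
g = 196249 (g = 443² = 196249)
√(g + J(P(-16, 6))) = √(196249 - 584) = √195665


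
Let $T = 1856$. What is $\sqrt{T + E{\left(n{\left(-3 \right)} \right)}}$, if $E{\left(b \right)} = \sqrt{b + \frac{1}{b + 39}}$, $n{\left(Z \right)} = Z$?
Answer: $\frac{\sqrt{66816 + 6 i \sqrt{107}}}{6} \approx 43.081 + 0.020009 i$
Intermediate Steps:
$E{\left(b \right)} = \sqrt{b + \frac{1}{39 + b}}$
$\sqrt{T + E{\left(n{\left(-3 \right)} \right)}} = \sqrt{1856 + \sqrt{\frac{1 - 3 \left(39 - 3\right)}{39 - 3}}} = \sqrt{1856 + \sqrt{\frac{1 - 108}{36}}} = \sqrt{1856 + \sqrt{\frac{1}{36} \left(-107\right)}} = \sqrt{1856 + \sqrt{- \frac{107}{36}}} = \sqrt{1856 + \frac{i \sqrt{107}}{6}}$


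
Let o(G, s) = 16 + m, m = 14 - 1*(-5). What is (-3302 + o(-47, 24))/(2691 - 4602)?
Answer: 1089/637 ≈ 1.7096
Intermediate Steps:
m = 19 (m = 14 + 5 = 19)
o(G, s) = 35 (o(G, s) = 16 + 19 = 35)
(-3302 + o(-47, 24))/(2691 - 4602) = (-3302 + 35)/(2691 - 4602) = -3267/(-1911) = -3267*(-1/1911) = 1089/637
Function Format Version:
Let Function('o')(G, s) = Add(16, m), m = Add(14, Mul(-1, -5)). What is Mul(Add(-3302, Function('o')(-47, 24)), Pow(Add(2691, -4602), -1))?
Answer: Rational(1089, 637) ≈ 1.7096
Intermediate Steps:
m = 19 (m = Add(14, 5) = 19)
Function('o')(G, s) = 35 (Function('o')(G, s) = Add(16, 19) = 35)
Mul(Add(-3302, Function('o')(-47, 24)), Pow(Add(2691, -4602), -1)) = Mul(Add(-3302, 35), Pow(Add(2691, -4602), -1)) = Mul(-3267, Pow(-1911, -1)) = Mul(-3267, Rational(-1, 1911)) = Rational(1089, 637)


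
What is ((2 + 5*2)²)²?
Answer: 20736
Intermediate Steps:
((2 + 5*2)²)² = ((2 + 10)²)² = (12²)² = 144² = 20736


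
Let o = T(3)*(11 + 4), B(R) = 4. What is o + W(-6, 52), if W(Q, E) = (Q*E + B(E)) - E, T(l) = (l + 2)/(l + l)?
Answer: -695/2 ≈ -347.50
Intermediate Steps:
T(l) = (2 + l)/(2*l) (T(l) = (2 + l)/((2*l)) = (2 + l)*(1/(2*l)) = (2 + l)/(2*l))
o = 25/2 (o = ((½)*(2 + 3)/3)*(11 + 4) = ((½)*(⅓)*5)*15 = (⅚)*15 = 25/2 ≈ 12.500)
W(Q, E) = 4 - E + E*Q (W(Q, E) = (Q*E + 4) - E = (E*Q + 4) - E = (4 + E*Q) - E = 4 - E + E*Q)
o + W(-6, 52) = 25/2 + (4 - 1*52 + 52*(-6)) = 25/2 + (4 - 52 - 312) = 25/2 - 360 = -695/2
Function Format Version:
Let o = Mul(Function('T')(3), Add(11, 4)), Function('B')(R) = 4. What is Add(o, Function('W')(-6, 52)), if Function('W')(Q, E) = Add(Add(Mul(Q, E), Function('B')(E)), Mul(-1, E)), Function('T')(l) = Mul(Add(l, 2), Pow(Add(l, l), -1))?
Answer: Rational(-695, 2) ≈ -347.50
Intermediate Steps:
Function('T')(l) = Mul(Rational(1, 2), Pow(l, -1), Add(2, l)) (Function('T')(l) = Mul(Add(2, l), Pow(Mul(2, l), -1)) = Mul(Add(2, l), Mul(Rational(1, 2), Pow(l, -1))) = Mul(Rational(1, 2), Pow(l, -1), Add(2, l)))
o = Rational(25, 2) (o = Mul(Mul(Rational(1, 2), Pow(3, -1), Add(2, 3)), Add(11, 4)) = Mul(Mul(Rational(1, 2), Rational(1, 3), 5), 15) = Mul(Rational(5, 6), 15) = Rational(25, 2) ≈ 12.500)
Function('W')(Q, E) = Add(4, Mul(-1, E), Mul(E, Q)) (Function('W')(Q, E) = Add(Add(Mul(Q, E), 4), Mul(-1, E)) = Add(Add(Mul(E, Q), 4), Mul(-1, E)) = Add(Add(4, Mul(E, Q)), Mul(-1, E)) = Add(4, Mul(-1, E), Mul(E, Q)))
Add(o, Function('W')(-6, 52)) = Add(Rational(25, 2), Add(4, Mul(-1, 52), Mul(52, -6))) = Add(Rational(25, 2), Add(4, -52, -312)) = Add(Rational(25, 2), -360) = Rational(-695, 2)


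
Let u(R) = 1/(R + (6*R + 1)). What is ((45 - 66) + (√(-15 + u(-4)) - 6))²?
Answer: (243 - I*√1218)²/81 ≈ 713.96 - 209.4*I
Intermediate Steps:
u(R) = 1/(1 + 7*R) (u(R) = 1/(R + (1 + 6*R)) = 1/(1 + 7*R))
((45 - 66) + (√(-15 + u(-4)) - 6))² = ((45 - 66) + (√(-15 + 1/(1 + 7*(-4))) - 6))² = (-21 + (√(-15 + 1/(1 - 28)) - 6))² = (-21 + (√(-15 + 1/(-27)) - 6))² = (-21 + (√(-15 - 1/27) - 6))² = (-21 + (√(-406/27) - 6))² = (-21 + (I*√1218/9 - 6))² = (-21 + (-6 + I*√1218/9))² = (-27 + I*√1218/9)²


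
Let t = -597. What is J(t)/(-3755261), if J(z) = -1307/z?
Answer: -1307/2241890817 ≈ -5.8299e-7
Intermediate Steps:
J(t)/(-3755261) = -1307/(-597)/(-3755261) = -1307*(-1/597)*(-1/3755261) = (1307/597)*(-1/3755261) = -1307/2241890817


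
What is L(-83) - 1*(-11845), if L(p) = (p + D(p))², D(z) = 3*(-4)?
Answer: 20870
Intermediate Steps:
D(z) = -12
L(p) = (-12 + p)² (L(p) = (p - 12)² = (-12 + p)²)
L(-83) - 1*(-11845) = (-12 - 83)² - 1*(-11845) = (-95)² + 11845 = 9025 + 11845 = 20870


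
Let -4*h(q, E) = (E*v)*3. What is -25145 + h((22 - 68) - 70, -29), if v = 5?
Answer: -100145/4 ≈ -25036.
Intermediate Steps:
h(q, E) = -15*E/4 (h(q, E) = -E*5*3/4 = -5*E*3/4 = -15*E/4)
-25145 + h((22 - 68) - 70, -29) = -25145 - 15/4*(-29) = -25145 + 435/4 = -100145/4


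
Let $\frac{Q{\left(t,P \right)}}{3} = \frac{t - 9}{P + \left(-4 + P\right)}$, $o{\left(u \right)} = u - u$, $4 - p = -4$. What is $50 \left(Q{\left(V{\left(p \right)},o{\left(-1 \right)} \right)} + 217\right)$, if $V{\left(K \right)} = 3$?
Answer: $11075$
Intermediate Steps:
$p = 8$ ($p = 4 - -4 = 4 + 4 = 8$)
$o{\left(u \right)} = 0$
$Q{\left(t,P \right)} = \frac{3 \left(-9 + t\right)}{-4 + 2 P}$ ($Q{\left(t,P \right)} = 3 \frac{t - 9}{P + \left(-4 + P\right)} = 3 \frac{-9 + t}{-4 + 2 P} = \frac{3 \left(-9 + t\right)}{-4 + 2 P}$)
$50 \left(Q{\left(V{\left(p \right)},o{\left(-1 \right)} \right)} + 217\right) = 50 \left(\frac{3 \left(-9 + 3\right)}{2 \left(-2 + 0\right)} + 217\right) = 50 \left(\frac{3}{2} \frac{1}{-2} \left(-6\right) + 217\right) = 50 \left(\frac{3}{2} \left(- \frac{1}{2}\right) \left(-6\right) + 217\right) = 50 \left(\frac{9}{2} + 217\right) = 50 \cdot \frac{443}{2} = 11075$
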